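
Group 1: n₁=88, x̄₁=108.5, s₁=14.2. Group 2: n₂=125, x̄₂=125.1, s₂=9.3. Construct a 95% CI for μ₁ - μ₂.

Difference = -16.6. SE = √(14.2²/88 + 9.3²/125) = 1.727. CI = (-19.99, -13.21)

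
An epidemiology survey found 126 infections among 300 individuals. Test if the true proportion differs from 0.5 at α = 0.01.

p̂ = 0.42, p₀ = 0.5. z = (p̂ - p₀)/√(p₀(1-p₀)/n) = -2.771. Critical: ±2.576. Reject H₀.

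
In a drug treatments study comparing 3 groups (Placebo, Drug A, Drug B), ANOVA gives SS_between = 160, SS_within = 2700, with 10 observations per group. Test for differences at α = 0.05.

df_between = 2, df_within = 27. F = MS_between/MS_within = 80.0/100.0 = 0.8. F_crit ≈ 3.354. Fail to reject H₀.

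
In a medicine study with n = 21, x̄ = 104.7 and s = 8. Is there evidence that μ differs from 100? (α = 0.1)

t = (x̄ - μ₀)/(s/√n) = (104.7 - 100)/(8/√21) = 2.692. df = 20, critical t = ±1.725. Reject H₀.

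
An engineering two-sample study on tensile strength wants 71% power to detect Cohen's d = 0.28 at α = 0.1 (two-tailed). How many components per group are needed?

z_{α/2} = 1.645, z_β = Φ⁻¹(0.71) = 0.553. For small effect (d = 0.28): n per group = 2(z_{α/2} + z_β)²/d² = 2(1.645 + 0.553)²/0.28² = 123.2 → 124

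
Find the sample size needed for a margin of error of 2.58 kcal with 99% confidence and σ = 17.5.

n = (z*σ/E)² = (2.576×17.5/2.58)² = 305.3 → n = 306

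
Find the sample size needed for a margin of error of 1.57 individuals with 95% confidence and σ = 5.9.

n = (z*σ/E)² = (1.96×5.9/1.57)² = 54.3 → n = 55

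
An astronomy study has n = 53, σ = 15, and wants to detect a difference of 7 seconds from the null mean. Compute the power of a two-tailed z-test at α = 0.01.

SE = σ/√n = 15/√53 = 2.06. Non-centrality λ = d/SE = 7/2.06 = 3.397. Power ≈ Φ(λ - z_{α/2}) = Φ(3.397 - 2.576) = Φ(0.821) = 0.794.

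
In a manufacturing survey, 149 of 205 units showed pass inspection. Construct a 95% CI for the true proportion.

p̂ = 0.727. CI = p̂ ± z*√(p̂(1-p̂)/n) = (0.666, 0.788)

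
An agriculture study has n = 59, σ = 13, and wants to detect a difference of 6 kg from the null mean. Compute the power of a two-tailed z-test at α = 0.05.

SE = σ/√n = 13/√59 = 1.692. Non-centrality λ = d/SE = 6/1.692 = 3.545. Power ≈ Φ(λ - z_{α/2}) = Φ(3.545 - 1.96) = Φ(1.585) = 0.944.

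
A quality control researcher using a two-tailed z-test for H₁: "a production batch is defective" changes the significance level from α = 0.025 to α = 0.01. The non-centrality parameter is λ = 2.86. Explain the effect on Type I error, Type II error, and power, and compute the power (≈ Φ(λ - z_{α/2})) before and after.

Decreasing α from 0.025 to 0.01:
• Type I error rate decreases (α is the Type I rate by definition).
• Critical value moves from z_{α/2} = 2.241 to 2.576, so power = Φ(λ - z_{α/2}) goes from Φ(2.86 - 2.241) = 0.732 to Φ(2.86 - 2.576) = 0.612.
• Type II error rate β = 1 - power therefore increases (0.268 → 0.388).
Appropriate when false positives are costly — here, scrapping a good batch — wasted material and cost for no reason.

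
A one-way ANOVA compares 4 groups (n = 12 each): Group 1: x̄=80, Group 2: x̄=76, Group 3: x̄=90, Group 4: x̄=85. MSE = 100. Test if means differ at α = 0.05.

Grand mean = 82.75. SS_between = 1329.0, MS_between = 443.0. F = 4.43, F_crit ≈ 2.816. Reject H₀.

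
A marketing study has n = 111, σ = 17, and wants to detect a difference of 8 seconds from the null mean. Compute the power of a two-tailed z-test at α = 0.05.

SE = σ/√n = 17/√111 = 1.614. Non-centrality λ = d/SE = 8/1.614 = 4.958. Power ≈ Φ(λ - z_{α/2}) = Φ(4.958 - 1.96) = Φ(2.998) = 0.999.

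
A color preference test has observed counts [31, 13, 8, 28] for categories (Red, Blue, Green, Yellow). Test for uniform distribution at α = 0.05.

Expected = 20 each. χ² = Σ(O-E)²/E = 18.9. df = 3, critical value = 7.815. Reject H₀.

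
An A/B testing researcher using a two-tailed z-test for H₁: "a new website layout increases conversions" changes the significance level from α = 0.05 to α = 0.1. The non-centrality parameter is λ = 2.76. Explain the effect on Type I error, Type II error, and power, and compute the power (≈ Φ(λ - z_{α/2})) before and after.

Increasing α from 0.05 to 0.1:
• Type I error rate increases (α is the Type I rate by definition).
• Critical value moves from z_{α/2} = 1.96 to 1.645, so power = Φ(λ - z_{α/2}) goes from Φ(2.76 - 1.96) = 0.788 to Φ(2.76 - 1.645) = 0.868.
• Type II error rate β = 1 - power therefore decreases (0.212 → 0.132).
Appropriate when false negatives are costly — here, discarding a layout that would have improved conversions — lost revenue.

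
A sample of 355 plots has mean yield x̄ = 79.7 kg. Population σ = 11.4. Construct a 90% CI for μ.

CI = x̄ ± z*(σ/√n) = 79.7 ± 1.645(11.4/√355) = 79.7 ± 1.0 = (78.7, 80.7)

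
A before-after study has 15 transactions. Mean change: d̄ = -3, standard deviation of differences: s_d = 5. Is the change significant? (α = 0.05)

t = d̄/(s_d/√n) = -3/(5/√15) = -2.324. df = 14, critical t = ±2.145. Reject H₀.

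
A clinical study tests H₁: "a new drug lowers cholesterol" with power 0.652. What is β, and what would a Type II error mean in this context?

β = 1 - power = 1 - 0.652 = 0.348. A Type II error is failing to reject H₀ when H₀ is false (false negative) — here, failing to conclude that a new drug lowers cholesterol when in fact it is true. Consequence: shelving an effective drug — patients miss out on a treatment that would have helped.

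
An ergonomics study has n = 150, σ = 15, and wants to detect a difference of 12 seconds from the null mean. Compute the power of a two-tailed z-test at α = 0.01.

SE = σ/√n = 15/√150 = 1.225. Non-centrality λ = d/SE = 12/1.225 = 9.798. Power ≈ Φ(λ - z_{α/2}) = Φ(9.798 - 2.576) = Φ(7.222) = 1.0.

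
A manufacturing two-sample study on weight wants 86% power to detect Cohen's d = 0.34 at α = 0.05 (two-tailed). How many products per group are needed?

z_{α/2} = 1.96, z_β = Φ⁻¹(0.86) = 1.08. For small effect (d = 0.34): n per group = 2(z_{α/2} + z_β)²/d² = 2(1.96 + 1.08)²/0.34² = 159.9 → 160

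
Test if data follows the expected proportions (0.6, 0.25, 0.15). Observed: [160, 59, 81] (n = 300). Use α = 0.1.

Expected: [180.0, 75.0, 45.0]. χ² = 34.436. df = 2, critical = 4.605. Reject H₀.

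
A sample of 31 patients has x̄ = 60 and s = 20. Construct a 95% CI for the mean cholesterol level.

CI = x̄ ± t*(s/√n) = 60 ± 2.042(20/√31) = (52.66, 67.34)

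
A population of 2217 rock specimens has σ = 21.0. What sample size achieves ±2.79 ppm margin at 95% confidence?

Without FPC: n₀ = (1.96×21.0/2.79)² = 217.642. With FPC: n = n₀N/(n₀+N-1) = 198.3 → n = 199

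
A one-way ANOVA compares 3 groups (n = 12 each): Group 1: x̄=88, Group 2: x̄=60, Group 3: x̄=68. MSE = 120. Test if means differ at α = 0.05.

Grand mean = 72.0. SS_between = 4992.0, MS_between = 2496.0. F = 20.8, F_crit ≈ 3.285. Reject H₀.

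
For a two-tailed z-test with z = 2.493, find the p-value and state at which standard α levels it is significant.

p = 2·P(Z > |2.493|) = 2·(1 - Φ(2.493)) ≈ 0.0127. Significant at α = 0.1; Significant at α = 0.05.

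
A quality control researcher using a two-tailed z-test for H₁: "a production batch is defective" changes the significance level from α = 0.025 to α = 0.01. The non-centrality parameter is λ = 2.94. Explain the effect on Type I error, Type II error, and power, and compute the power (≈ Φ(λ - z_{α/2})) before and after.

Decreasing α from 0.025 to 0.01:
• Type I error rate decreases (α is the Type I rate by definition).
• Critical value moves from z_{α/2} = 2.241 to 2.576, so power = Φ(λ - z_{α/2}) goes from Φ(2.94 - 2.241) = 0.758 to Φ(2.94 - 2.576) = 0.642.
• Type II error rate β = 1 - power therefore increases (0.242 → 0.358).
Appropriate when false positives are costly — here, scrapping a good batch — wasted material and cost for no reason.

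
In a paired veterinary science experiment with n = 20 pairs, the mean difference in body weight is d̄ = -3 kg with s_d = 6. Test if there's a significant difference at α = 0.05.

t = d̄/(s_d/√n) = -3/(6/√20) = -2.236. df = 19, critical t = ±2.093. Reject H₀.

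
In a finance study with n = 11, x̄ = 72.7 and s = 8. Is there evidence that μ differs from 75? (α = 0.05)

t = (x̄ - μ₀)/(s/√n) = (72.7 - 75)/(8/√11) = -0.954. df = 10, critical t = ±2.228. Fail to reject H₀.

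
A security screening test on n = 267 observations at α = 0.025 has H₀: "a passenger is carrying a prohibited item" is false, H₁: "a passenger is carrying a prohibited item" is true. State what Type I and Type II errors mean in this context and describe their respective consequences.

Type I (false positive): concluding that a passenger is carrying a prohibited item when it is not — detaining an innocent passenger — delay and inconvenience. Type II (false negative): failing to conclude that a passenger is carrying a prohibited item when it is — letting a prohibited item through — security breach. Which is costlier depends on domain priorities and is a judgement call rather than a statistical fact.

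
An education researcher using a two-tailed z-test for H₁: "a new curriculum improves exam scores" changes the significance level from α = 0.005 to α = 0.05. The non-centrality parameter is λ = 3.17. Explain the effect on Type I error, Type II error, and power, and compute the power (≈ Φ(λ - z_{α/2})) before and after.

Increasing α from 0.005 to 0.05:
• Type I error rate increases (α is the Type I rate by definition).
• Critical value moves from z_{α/2} = 2.807 to 1.96, so power = Φ(λ - z_{α/2}) goes from Φ(3.17 - 2.807) = 0.642 to Φ(3.17 - 1.96) = 0.887.
• Type II error rate β = 1 - power therefore decreases (0.358 → 0.113).
Appropriate when false negatives are costly — here, keeping the old curriculum when the new one would have helped students.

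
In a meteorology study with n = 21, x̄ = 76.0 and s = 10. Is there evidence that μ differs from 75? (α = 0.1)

t = (x̄ - μ₀)/(s/√n) = (76.0 - 75)/(10/√21) = 0.458. df = 20, critical t = ±1.725. Fail to reject H₀.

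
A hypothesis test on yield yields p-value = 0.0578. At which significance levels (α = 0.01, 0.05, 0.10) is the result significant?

p = 0.0578. Significant at: α = 0.1.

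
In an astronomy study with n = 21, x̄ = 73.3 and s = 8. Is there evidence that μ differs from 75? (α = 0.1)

t = (x̄ - μ₀)/(s/√n) = (73.3 - 75)/(8/√21) = -0.974. df = 20, critical t = ±1.725. Fail to reject H₀.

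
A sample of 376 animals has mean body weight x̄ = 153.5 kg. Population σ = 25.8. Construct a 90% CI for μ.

CI = x̄ ± z*(σ/√n) = 153.5 ± 1.645(25.8/√376) = 153.5 ± 2.19 = (151.31, 155.69)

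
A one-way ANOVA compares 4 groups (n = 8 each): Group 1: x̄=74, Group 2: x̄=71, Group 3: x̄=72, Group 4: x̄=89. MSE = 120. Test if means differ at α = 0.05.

Grand mean = 76.5. SS_between = 1704.0, MS_between = 568.0. F = 4.733, F_crit ≈ 2.947. Reject H₀.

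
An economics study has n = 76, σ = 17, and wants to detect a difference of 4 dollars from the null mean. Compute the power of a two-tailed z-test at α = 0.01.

SE = σ/√n = 17/√76 = 1.95. Non-centrality λ = d/SE = 4/1.95 = 2.051. Power ≈ Φ(λ - z_{α/2}) = Φ(2.051 - 2.576) = Φ(-0.525) = 0.3.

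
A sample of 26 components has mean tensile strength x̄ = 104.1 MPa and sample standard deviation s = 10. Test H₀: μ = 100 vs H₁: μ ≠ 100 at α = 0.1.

t = (x̄ - μ₀)/(s/√n) = (104.1 - 100)/(10/√26) = 2.091. df = 25, critical t = ±1.708. Reject H₀.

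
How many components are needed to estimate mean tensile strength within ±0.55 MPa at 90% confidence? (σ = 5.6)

n = (z*σ/E)² = (1.645×5.6/0.55)² = 280.5 → n = 281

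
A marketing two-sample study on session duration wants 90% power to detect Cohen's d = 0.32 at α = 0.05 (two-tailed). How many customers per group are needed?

z_{α/2} = 1.96, z_β = Φ⁻¹(0.9) = 1.282. For small effect (d = 0.32): n per group = 2(z_{α/2} + z_β)²/d² = 2(1.96 + 1.282)²/0.32² = 205.3 → 206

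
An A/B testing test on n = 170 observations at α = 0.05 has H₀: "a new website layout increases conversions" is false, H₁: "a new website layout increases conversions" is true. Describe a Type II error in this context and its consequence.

Type II error: failing to reject H₀ when it is false — concluding that a new website layout increases conversions is not supported when in fact it is. Consequence: discarding a layout that would have improved conversions — lost revenue.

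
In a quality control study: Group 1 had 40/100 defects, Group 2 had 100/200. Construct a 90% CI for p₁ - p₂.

p̂₁ = 0.4, p̂₂ = 0.5. Difference = -0.1. CI = (-0.199, -0.001)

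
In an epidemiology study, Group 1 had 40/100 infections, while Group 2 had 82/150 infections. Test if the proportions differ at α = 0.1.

p̂₁ = 0.4, p̂₂ = 0.547, pooled p̂ = 0.488. z = -2.273. Critical: ±1.645. Reject H₀.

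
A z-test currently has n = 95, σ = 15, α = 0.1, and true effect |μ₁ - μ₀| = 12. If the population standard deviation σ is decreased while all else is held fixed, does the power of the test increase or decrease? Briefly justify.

Power increases: a smaller σ shrinks the standard error σ/√n, moving the sampling distribution under H₁ further from the critical value.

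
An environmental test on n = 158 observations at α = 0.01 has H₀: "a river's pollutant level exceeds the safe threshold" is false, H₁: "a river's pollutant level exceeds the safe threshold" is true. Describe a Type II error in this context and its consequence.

Type II error: failing to reject H₀ when it is false — concluding that a river's pollutant level exceeds the safe threshold is not supported when in fact it is. Consequence: allowing unsafe pollution to continue.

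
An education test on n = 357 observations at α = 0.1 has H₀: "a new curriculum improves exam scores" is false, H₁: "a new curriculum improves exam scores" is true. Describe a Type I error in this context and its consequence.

Type I error: rejecting H₀ when it is true — concluding that a new curriculum improves exam scores when in fact it is not. Consequence: adopting a curriculum that gives no real benefit — disruption for nothing.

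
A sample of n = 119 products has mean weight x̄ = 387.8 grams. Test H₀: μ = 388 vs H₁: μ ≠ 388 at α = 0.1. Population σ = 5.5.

z = (x̄ - μ₀)/(σ/√n) = (387.8 - 388)/(5.5/√119) = -0.397. Critical value: ±1.645. Since |-0.397| ≤ 1.645, Fail to reject H₀.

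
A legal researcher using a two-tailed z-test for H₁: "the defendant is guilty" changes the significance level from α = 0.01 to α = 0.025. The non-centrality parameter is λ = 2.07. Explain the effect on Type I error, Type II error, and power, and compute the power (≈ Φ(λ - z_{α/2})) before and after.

Increasing α from 0.01 to 0.025:
• Type I error rate increases (α is the Type I rate by definition).
• Critical value moves from z_{α/2} = 2.576 to 2.241, so power = Φ(λ - z_{α/2}) goes from Φ(2.07 - 2.576) = 0.306 to Φ(2.07 - 2.241) = 0.432.
• Type II error rate β = 1 - power therefore decreases (0.694 → 0.568).
Appropriate when false negatives are costly — here, acquitting a guilty person.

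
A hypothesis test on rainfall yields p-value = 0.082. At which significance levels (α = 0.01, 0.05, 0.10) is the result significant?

p = 0.082. Significant at: α = 0.1.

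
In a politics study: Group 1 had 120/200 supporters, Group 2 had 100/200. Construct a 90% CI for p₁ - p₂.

p̂₁ = 0.6, p̂₂ = 0.5. Difference = 0.1. CI = (0.019, 0.181)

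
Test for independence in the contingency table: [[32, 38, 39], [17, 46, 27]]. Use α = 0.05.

χ² = 5.774. df = 2, critical = 5.991. Fail to reject H₀. No evidence of dependence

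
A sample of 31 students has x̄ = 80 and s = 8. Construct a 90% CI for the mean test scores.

CI = x̄ ± t*(s/√n) = 80 ± 1.697(8/√31) = (77.56, 82.44)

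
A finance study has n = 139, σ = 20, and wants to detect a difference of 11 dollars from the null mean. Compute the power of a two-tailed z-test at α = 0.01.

SE = σ/√n = 20/√139 = 1.696. Non-centrality λ = d/SE = 11/1.696 = 6.484. Power ≈ Φ(λ - z_{α/2}) = Φ(6.484 - 2.576) = Φ(3.908) = 1.0.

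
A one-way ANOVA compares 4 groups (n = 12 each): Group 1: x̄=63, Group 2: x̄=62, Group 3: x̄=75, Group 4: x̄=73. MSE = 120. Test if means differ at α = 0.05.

Grand mean = 68.25. SS_between = 1617.0, MS_between = 539.0. F = 4.492, F_crit ≈ 2.816. Reject H₀.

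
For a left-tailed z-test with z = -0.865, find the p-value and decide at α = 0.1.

p = P(Z < -0.865) = Φ(-0.865) ≈ 0.1935. Since p ≥ 0.1, fail to reject H₀ (not significant) at α = 0.1.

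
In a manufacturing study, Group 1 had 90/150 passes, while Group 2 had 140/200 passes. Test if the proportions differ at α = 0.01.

p̂₁ = 0.6, p̂₂ = 0.7, pooled p̂ = 0.657. z = -1.95. Critical: ±2.576. Fail to reject H₀.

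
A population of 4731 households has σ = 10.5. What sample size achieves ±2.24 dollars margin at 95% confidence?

Without FPC: n₀ = (1.96×10.5/2.24)² = 84.41. With FPC: n = n₀N/(n₀+N-1) = 82.9 → n = 83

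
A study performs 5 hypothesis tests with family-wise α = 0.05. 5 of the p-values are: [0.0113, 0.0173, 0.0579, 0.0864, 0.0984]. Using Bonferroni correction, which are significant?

Bonferroni α = 0.05/5 = 0.01. None of the given p-values are significant.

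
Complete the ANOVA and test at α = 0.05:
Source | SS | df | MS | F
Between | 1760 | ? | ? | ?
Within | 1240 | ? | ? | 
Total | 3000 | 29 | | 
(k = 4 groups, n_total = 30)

df_between = 3, df_within = 26. MS_between = 586.67, MS_within = 47.69. F = 12.301, F_crit ≈ 2.975. Reject H₀.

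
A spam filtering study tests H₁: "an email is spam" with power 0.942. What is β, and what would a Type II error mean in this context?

β = 1 - power = 1 - 0.942 = 0.058. A Type II error is failing to reject H₀ when H₀ is false (false negative) — here, failing to conclude that an email is spam when in fact it is true. Consequence: a spam email lands in the inbox.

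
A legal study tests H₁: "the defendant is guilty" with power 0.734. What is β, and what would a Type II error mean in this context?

β = 1 - power = 1 - 0.734 = 0.266. A Type II error is failing to reject H₀ when H₀ is false (false negative) — here, failing to conclude that the defendant is guilty when in fact it is true. Consequence: acquitting a guilty person.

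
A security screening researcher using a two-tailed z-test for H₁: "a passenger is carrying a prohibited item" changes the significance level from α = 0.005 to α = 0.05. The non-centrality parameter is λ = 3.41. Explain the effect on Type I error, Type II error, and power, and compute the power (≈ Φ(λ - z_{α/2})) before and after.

Increasing α from 0.005 to 0.05:
• Type I error rate increases (α is the Type I rate by definition).
• Critical value moves from z_{α/2} = 2.807 to 1.96, so power = Φ(λ - z_{α/2}) goes from Φ(3.41 - 2.807) = 0.727 to Φ(3.41 - 1.96) = 0.926.
• Type II error rate β = 1 - power therefore decreases (0.273 → 0.074).
Appropriate when false negatives are costly — here, letting a prohibited item through — security breach.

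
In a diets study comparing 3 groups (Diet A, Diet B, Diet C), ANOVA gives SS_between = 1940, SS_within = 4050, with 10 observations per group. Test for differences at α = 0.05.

df_between = 2, df_within = 27. F = MS_between/MS_within = 970.0/150.0 = 6.467. F_crit ≈ 3.354. Reject H₀. At least one mean differs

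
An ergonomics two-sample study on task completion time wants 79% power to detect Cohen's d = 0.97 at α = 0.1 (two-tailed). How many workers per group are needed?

z_{α/2} = 1.645, z_β = Φ⁻¹(0.79) = 0.806. For large effect (d = 0.97): n per group = 2(z_{α/2} + z_β)²/d² = 2(1.645 + 0.806)²/0.97² = 12.8 → 13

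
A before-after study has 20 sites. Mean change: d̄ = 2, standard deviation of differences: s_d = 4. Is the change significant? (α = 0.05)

t = d̄/(s_d/√n) = 2/(4/√20) = 2.236. df = 19, critical t = ±2.093. Reject H₀.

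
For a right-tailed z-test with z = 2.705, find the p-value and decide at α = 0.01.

p = P(Z > 2.705) = 1 - Φ(2.705) ≈ 0.0034. Since p < 0.01, reject H₀ (significant) at α = 0.01.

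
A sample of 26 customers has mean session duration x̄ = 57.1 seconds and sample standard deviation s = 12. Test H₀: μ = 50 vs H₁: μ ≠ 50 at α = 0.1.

t = (x̄ - μ₀)/(s/√n) = (57.1 - 50)/(12/√26) = 3.017. df = 25, critical t = ±1.708. Reject H₀.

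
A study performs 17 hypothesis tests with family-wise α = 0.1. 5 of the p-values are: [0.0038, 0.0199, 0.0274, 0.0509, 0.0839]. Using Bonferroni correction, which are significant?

Bonferroni α = 0.1/17 = 0.00588. Significant p-values: [0.0038]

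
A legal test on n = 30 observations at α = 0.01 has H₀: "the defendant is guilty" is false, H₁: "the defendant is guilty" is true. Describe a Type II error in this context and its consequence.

Type II error: failing to reject H₀ when it is false — concluding that the defendant is guilty is not supported when in fact it is. Consequence: acquitting a guilty person.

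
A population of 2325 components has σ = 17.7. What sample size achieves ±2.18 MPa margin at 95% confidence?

Without FPC: n₀ = (1.96×17.7/2.18)² = 253.248. With FPC: n = n₀N/(n₀+N-1) = 228.5 → n = 229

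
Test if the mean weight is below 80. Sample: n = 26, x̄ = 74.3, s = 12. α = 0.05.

t = (74.3 - 80)/(12/√26) = -2.422, df = 25. Critical t = -1.708. Reject H₀.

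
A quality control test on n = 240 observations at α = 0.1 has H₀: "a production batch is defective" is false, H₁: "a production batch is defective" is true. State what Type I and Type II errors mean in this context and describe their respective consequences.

Type I (false positive): concluding that a production batch is defective when it is not — scrapping a good batch — wasted material and cost for no reason. Type II (false negative): failing to conclude that a production batch is defective when it is — shipping a defective batch — faulty products reach customers. Which is costlier depends on domain priorities and is a judgement call rather than a statistical fact.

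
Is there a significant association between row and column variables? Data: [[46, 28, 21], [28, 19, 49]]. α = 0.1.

χ² = 17.297. df = 2, critical = 4.605. Reject H₀. Variables are dependent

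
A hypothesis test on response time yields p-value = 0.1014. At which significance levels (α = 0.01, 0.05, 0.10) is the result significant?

p = 0.1014. Not significant at any of the given levels.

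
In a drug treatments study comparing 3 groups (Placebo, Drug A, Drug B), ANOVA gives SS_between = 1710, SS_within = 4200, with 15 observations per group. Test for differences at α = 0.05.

df_between = 2, df_within = 42. F = MS_between/MS_within = 855.0/100.0 = 8.55. F_crit ≈ 3.22. Reject H₀. At least one mean differs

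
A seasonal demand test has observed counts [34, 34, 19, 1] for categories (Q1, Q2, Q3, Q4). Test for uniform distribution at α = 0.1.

Expected = 22 each. χ² = Σ(O-E)²/E = 33.545. df = 3, critical value = 6.251. Reject H₀.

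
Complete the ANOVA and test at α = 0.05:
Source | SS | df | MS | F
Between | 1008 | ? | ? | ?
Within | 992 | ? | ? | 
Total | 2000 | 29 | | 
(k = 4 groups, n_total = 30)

df_between = 3, df_within = 26. MS_between = 336.0, MS_within = 38.15. F = 8.806, F_crit ≈ 2.975. Reject H₀.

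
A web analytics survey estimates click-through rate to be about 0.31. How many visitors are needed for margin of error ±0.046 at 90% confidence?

n = z²p(1-p)/E² = 1.645²×0.31×0.69/0.046² = 273.5 → n = 274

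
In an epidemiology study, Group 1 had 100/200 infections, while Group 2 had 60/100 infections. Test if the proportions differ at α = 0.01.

p̂₁ = 0.5, p̂₂ = 0.6, pooled p̂ = 0.533. z = -1.637. Critical: ±2.576. Fail to reject H₀.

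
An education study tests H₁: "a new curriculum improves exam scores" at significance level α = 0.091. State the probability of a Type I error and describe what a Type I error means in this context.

P(Type I error) = α = 0.091. A Type I error is rejecting H₀ when H₀ is actually true (false positive) — here, concluding that a new curriculum improves exam scores when in fact this is not the case. Consequence: adopting a curriculum that gives no real benefit — disruption for nothing.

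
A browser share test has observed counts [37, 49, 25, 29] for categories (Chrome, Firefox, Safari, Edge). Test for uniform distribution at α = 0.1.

Expected = 35 each. χ² = Σ(O-E)²/E = 9.6. df = 3, critical value = 6.251. Reject H₀.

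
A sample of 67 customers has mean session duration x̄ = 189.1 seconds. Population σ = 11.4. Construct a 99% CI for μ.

CI = x̄ ± z*(σ/√n) = 189.1 ± 2.576(11.4/√67) = 189.1 ± 3.59 = (185.51, 192.69)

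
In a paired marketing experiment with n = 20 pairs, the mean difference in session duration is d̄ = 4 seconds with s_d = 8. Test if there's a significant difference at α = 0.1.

t = d̄/(s_d/√n) = 4/(8/√20) = 2.236. df = 19, critical t = ±1.729. Reject H₀.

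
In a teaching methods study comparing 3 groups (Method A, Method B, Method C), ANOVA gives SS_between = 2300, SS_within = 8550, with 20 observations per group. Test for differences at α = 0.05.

df_between = 2, df_within = 57. F = MS_between/MS_within = 1150.0/150.0 = 7.667. F_crit ≈ 3.159. Reject H₀. At least one mean differs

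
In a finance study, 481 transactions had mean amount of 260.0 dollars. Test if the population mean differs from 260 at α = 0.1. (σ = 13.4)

z = (x̄ - μ₀)/(σ/√n) = (260.0 - 260)/(13.4/√481) = 0.0. Critical value: ±1.645. Since |0.0| ≤ 1.645, Fail to reject H₀.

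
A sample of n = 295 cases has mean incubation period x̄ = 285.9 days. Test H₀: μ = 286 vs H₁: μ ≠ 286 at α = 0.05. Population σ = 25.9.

z = (x̄ - μ₀)/(σ/√n) = (285.9 - 286)/(25.9/√295) = -0.066. Critical value: ±1.96. Since |-0.066| ≤ 1.96, Fail to reject H₀.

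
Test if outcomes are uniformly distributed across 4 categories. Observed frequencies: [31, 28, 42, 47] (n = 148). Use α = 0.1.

Expected = 37 each. χ² = Σ(O-E)²/E = 6.541. df = 3, critical value = 6.251. Reject H₀.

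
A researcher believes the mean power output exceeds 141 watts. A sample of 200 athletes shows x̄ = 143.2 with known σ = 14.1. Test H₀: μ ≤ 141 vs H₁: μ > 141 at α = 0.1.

z = 2.207. Critical value: 1.28. Reject H₀.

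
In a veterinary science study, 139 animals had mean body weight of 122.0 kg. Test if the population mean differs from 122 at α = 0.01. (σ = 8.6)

z = (x̄ - μ₀)/(σ/√n) = (122.0 - 122)/(8.6/√139) = 0.0. Critical value: ±2.576. Since |0.0| ≤ 2.576, Fail to reject H₀.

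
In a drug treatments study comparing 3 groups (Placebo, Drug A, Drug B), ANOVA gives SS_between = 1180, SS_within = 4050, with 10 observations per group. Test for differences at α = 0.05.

df_between = 2, df_within = 27. F = MS_between/MS_within = 590.0/150.0 = 3.933. F_crit ≈ 3.354. Reject H₀. At least one mean differs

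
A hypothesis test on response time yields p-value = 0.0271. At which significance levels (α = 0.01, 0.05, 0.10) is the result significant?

p = 0.0271. Significant at: α = 0.05, 0.1.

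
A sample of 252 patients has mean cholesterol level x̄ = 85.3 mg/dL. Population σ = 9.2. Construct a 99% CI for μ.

CI = x̄ ± z*(σ/√n) = 85.3 ± 2.576(9.2/√252) = 85.3 ± 1.49 = (83.81, 86.79)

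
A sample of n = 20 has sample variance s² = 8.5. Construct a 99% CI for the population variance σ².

df = 19. χ²_{0.005} = 38.582, χ²_{0.995} = 6.844. CI for σ² = ((n-1)s²/χ²_{α/2}, (n-1)s²/χ²_{1-α/2}) = (19·8.5/38.582, 19·8.5/6.844) = (4.19, 23.6)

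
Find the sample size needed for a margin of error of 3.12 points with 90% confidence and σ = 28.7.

n = (z*σ/E)² = (1.645×28.7/3.12)² = 229.0 → n = 229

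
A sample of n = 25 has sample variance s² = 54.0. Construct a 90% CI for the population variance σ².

df = 24. χ²_{0.05} = 36.415, χ²_{0.95} = 13.848. CI for σ² = ((n-1)s²/χ²_{α/2}, (n-1)s²/χ²_{1-α/2}) = (24·54.0/36.415, 24·54.0/13.848) = (35.59, 93.59)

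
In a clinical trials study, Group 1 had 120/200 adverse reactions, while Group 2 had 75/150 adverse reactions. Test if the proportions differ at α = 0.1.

p̂₁ = 0.6, p̂₂ = 0.5, pooled p̂ = 0.557. z = 1.864. Critical: ±1.645. Reject H₀.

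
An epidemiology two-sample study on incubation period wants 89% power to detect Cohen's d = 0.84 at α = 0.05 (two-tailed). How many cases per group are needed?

z_{α/2} = 1.96, z_β = Φ⁻¹(0.89) = 1.227. For large effect (d = 0.84): n per group = 2(z_{α/2} + z_β)²/d² = 2(1.96 + 1.227)²/0.84² = 28.8 → 29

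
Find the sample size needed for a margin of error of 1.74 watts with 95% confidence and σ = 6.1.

n = (z*σ/E)² = (1.96×6.1/1.74)² = 47.2 → n = 48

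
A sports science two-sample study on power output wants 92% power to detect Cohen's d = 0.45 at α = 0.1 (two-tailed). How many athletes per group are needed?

z_{α/2} = 1.645, z_β = Φ⁻¹(0.92) = 1.405. For small effect (d = 0.45): n per group = 2(z_{α/2} + z_β)²/d² = 2(1.645 + 1.405)²/0.45² = 91.9 → 92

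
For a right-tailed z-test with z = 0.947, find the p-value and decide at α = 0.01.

p = P(Z > 0.947) = 1 - Φ(0.947) ≈ 0.1718. Since p ≥ 0.01, fail to reject H₀ (not significant) at α = 0.01.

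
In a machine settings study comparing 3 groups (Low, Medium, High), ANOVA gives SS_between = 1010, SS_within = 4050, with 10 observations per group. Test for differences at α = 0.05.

df_between = 2, df_within = 27. F = MS_between/MS_within = 505.0/150.0 = 3.367. F_crit ≈ 3.354. Reject H₀. At least one mean differs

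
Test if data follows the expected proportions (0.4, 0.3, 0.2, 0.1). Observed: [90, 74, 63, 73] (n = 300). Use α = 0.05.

Expected: [120.0, 90.0, 60.0, 30.0]. χ² = 72.128. df = 3, critical = 7.815. Reject H₀.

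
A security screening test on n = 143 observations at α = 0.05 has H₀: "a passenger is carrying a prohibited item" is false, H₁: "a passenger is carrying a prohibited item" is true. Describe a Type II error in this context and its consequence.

Type II error: failing to reject H₀ when it is false — concluding that a passenger is carrying a prohibited item is not supported when in fact it is. Consequence: letting a prohibited item through — security breach.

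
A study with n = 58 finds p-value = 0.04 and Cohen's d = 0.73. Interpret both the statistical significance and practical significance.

Statistically significant (p = 0.04 < 0.05). Cohen's d = 0.73 indicates a medium effect size. Both statistical and practical significance should be considered.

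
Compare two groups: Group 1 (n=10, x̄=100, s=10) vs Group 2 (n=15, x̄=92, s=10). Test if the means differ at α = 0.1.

Pooled sp = 10.0. t = 1.96, df = 23. Critical t = ±1.714. Reject H₀.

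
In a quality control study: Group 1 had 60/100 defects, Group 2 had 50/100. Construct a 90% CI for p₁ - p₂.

p̂₁ = 0.6, p̂₂ = 0.5. Difference = 0.1. CI = (-0.015, 0.215)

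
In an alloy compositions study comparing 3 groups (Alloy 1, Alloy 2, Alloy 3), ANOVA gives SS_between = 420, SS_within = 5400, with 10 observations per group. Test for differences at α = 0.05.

df_between = 2, df_within = 27. F = MS_between/MS_within = 210.0/200.0 = 1.05. F_crit ≈ 3.354. Fail to reject H₀.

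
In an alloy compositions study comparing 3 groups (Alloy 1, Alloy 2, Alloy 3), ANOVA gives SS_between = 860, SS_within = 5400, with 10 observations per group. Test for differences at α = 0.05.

df_between = 2, df_within = 27. F = MS_between/MS_within = 430.0/200.0 = 2.15. F_crit ≈ 3.354. Fail to reject H₀.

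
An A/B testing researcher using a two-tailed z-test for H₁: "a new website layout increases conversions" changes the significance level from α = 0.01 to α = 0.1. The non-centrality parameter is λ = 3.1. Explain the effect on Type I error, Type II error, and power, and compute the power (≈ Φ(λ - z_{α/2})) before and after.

Increasing α from 0.01 to 0.1:
• Type I error rate increases (α is the Type I rate by definition).
• Critical value moves from z_{α/2} = 2.576 to 1.645, so power = Φ(λ - z_{α/2}) goes from Φ(3.1 - 2.576) = 0.7 to Φ(3.1 - 1.645) = 0.927.
• Type II error rate β = 1 - power therefore decreases (0.3 → 0.073).
Appropriate when false negatives are costly — here, discarding a layout that would have improved conversions — lost revenue.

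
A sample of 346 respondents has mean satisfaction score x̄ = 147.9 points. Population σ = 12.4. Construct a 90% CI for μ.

CI = x̄ ± z*(σ/√n) = 147.9 ± 1.645(12.4/√346) = 147.9 ± 1.1 = (146.8, 149.0)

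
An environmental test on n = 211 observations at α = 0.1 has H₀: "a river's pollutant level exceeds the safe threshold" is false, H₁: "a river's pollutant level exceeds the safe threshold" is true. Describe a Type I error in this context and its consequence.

Type I error: rejecting H₀ when it is true — concluding that a river's pollutant level exceeds the safe threshold when in fact it is not. Consequence: shutting down a compliant factory unnecessarily.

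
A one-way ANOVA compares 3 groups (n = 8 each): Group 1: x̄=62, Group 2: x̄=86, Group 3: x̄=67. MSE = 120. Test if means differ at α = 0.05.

Grand mean = 71.67. SS_between = 2565.33, MS_between = 1282.67. F = 10.689, F_crit ≈ 3.467. Reject H₀.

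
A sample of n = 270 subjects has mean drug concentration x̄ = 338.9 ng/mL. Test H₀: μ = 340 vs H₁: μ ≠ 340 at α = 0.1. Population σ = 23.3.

z = (x̄ - μ₀)/(σ/√n) = (338.9 - 340)/(23.3/√270) = -0.776. Critical value: ±1.645. Since |-0.776| ≤ 1.645, Fail to reject H₀.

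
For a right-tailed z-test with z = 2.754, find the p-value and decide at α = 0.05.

p = P(Z > 2.754) = 1 - Φ(2.754) ≈ 0.0029. Since p < 0.05, reject H₀ (significant) at α = 0.05.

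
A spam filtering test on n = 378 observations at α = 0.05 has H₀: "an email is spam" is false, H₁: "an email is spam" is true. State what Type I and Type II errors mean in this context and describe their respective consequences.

Type I (false positive): concluding that an email is spam when it is not — a legitimate email is sent to the spam folder and the user misses it. Type II (false negative): failing to conclude that an email is spam when it is — a spam email lands in the inbox. Which is costlier depends on domain priorities and is a judgement call rather than a statistical fact.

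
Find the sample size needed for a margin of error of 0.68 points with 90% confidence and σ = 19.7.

n = (z*σ/E)² = (1.645×19.7/0.68)² = 2271.2 → n = 2272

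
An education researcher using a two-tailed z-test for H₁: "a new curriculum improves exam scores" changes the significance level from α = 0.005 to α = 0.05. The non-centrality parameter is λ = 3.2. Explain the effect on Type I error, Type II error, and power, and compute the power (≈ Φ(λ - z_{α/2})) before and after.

Increasing α from 0.005 to 0.05:
• Type I error rate increases (α is the Type I rate by definition).
• Critical value moves from z_{α/2} = 2.807 to 1.96, so power = Φ(λ - z_{α/2}) goes from Φ(3.2 - 2.807) = 0.653 to Φ(3.2 - 1.96) = 0.893.
• Type II error rate β = 1 - power therefore decreases (0.347 → 0.107).
Appropriate when false negatives are costly — here, keeping the old curriculum when the new one would have helped students.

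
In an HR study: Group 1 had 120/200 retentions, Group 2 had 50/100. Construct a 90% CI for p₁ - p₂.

p̂₁ = 0.6, p̂₂ = 0.5. Difference = 0.1. CI = (-0.0, 0.2)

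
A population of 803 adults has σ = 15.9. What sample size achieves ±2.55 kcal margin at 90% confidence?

Without FPC: n₀ = (1.645×15.9/2.55)² = 105.207. With FPC: n = n₀N/(n₀+N-1) = 93.1 → n = 94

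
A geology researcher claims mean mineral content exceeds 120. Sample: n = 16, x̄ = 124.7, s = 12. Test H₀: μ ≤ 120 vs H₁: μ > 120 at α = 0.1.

t = (124.7 - 120)/(12/√16) = 1.567, df = 15. Critical t = 1.341. Reject H₀.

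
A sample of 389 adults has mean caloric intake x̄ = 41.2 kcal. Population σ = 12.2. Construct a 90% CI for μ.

CI = x̄ ± z*(σ/√n) = 41.2 ± 1.645(12.2/√389) = 41.2 ± 1.02 = (40.18, 42.22)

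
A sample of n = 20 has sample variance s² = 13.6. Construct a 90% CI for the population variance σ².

df = 19. χ²_{0.05} = 30.144, χ²_{0.95} = 10.117. CI for σ² = ((n-1)s²/χ²_{α/2}, (n-1)s²/χ²_{1-α/2}) = (19·13.6/30.144, 19·13.6/10.117) = (8.57, 25.54)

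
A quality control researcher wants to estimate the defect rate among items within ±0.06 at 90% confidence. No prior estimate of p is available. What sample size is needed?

Conservative approach: use p = 0.5 (maximizes p(1-p) = 0.25). n = z²(0.25)/E² = 1.645²×0.25/0.06² = 187.9 → n = 188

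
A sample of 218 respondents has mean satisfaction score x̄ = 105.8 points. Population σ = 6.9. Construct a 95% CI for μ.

CI = x̄ ± z*(σ/√n) = 105.8 ± 1.96(6.9/√218) = 105.8 ± 0.92 = (104.88, 106.72)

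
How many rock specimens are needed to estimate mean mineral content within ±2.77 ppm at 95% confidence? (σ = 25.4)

n = (z*σ/E)² = (1.96×25.4/2.77)² = 323.01 → n = 324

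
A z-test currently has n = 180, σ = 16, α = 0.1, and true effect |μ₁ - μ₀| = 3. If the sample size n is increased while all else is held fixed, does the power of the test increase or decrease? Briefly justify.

Power increases: a larger n shrinks the standard error σ/√n, moving the sampling distribution under H₁ further from the critical value.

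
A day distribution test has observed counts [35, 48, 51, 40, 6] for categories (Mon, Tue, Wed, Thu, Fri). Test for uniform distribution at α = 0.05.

Expected = 36 each. χ² = Σ(O-E)²/E = 35.722. df = 4, critical value = 9.488. Reject H₀.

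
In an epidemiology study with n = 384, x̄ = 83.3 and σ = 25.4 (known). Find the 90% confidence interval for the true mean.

CI = x̄ ± z*(σ/√n) = 83.3 ± 1.645(25.4/√384) = 83.3 ± 2.13 = (81.17, 85.43)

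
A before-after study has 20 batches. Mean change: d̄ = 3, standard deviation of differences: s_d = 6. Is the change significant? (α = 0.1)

t = d̄/(s_d/√n) = 3/(6/√20) = 2.236. df = 19, critical t = ±1.729. Reject H₀.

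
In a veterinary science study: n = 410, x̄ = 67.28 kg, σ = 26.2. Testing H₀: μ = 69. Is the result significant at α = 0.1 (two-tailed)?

z = (67.28 - 69)/(26.2/√410) = -1.329. Since |z| ≤ 1.645, not significant at α = 0.1.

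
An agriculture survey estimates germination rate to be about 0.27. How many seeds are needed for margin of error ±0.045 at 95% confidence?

n = z²p(1-p)/E² = 1.96²×0.27×0.73/0.045² = 373.9 → n = 374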